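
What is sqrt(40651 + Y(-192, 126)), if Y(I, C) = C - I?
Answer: sqrt(40969) ≈ 202.41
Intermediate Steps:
sqrt(40651 + Y(-192, 126)) = sqrt(40651 + (126 - 1*(-192))) = sqrt(40651 + (126 + 192)) = sqrt(40651 + 318) = sqrt(40969)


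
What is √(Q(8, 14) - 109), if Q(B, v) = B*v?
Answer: √3 ≈ 1.7320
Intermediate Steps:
√(Q(8, 14) - 109) = √(8*14 - 109) = √(112 - 109) = √3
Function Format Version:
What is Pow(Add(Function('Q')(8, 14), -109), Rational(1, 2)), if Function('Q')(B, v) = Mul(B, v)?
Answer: Pow(3, Rational(1, 2)) ≈ 1.7320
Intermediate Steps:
Pow(Add(Function('Q')(8, 14), -109), Rational(1, 2)) = Pow(Add(Mul(8, 14), -109), Rational(1, 2)) = Pow(Add(112, -109), Rational(1, 2)) = Pow(3, Rational(1, 2))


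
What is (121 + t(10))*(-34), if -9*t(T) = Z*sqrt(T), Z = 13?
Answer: -4114 + 442*sqrt(10)/9 ≈ -3958.7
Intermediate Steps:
t(T) = -13*sqrt(T)/9
(121 + t(10))*(-34) = (121 - 13*sqrt(10)/9)*(-34) = -4114 + 442*sqrt(10)/9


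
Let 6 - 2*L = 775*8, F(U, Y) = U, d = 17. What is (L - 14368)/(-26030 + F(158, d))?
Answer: 2495/3696 ≈ 0.67505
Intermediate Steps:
L = -3097 (L = 3 - 775*8/2 = 3 - 1/2*6200 = 3 - 3100 = -3097)
(L - 14368)/(-26030 + F(158, d)) = (-3097 - 14368)/(-26030 + 158) = -17465/(-25872) = -17465*(-1/25872) = 2495/3696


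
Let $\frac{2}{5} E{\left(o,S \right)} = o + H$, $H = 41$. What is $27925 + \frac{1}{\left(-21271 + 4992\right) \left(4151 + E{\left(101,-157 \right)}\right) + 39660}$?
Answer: $\frac{2047279878449}{73313514} \approx 27925.0$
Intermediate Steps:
$E{\left(o,S \right)} = \frac{205}{2} + \frac{5 o}{2}$ ($E{\left(o,S \right)} = \frac{5 \left(o + 41\right)}{2} = \frac{5 \left(41 + o\right)}{2} = \frac{205}{2} + \frac{5 o}{2}$)
$27925 + \frac{1}{\left(-21271 + 4992\right) \left(4151 + E{\left(101,-157 \right)}\right) + 39660} = 27925 + \frac{1}{\left(-21271 + 4992\right) \left(4151 + \left(\frac{205}{2} + \frac{5}{2} \cdot 101\right)\right) + 39660} = 27925 + \frac{1}{- 16279 \left(4151 + \left(\frac{205}{2} + \frac{505}{2}\right)\right) + 39660} = 27925 + \frac{1}{- 16279 \left(4151 + 355\right) + 39660} = 27925 + \frac{1}{\left(-16279\right) 4506 + 39660} = 27925 + \frac{1}{-73353174 + 39660} = 27925 + \frac{1}{-73313514} = 27925 - \frac{1}{73313514} = \frac{2047279878449}{73313514}$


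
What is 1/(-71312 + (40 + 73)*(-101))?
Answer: -1/82725 ≈ -1.2088e-5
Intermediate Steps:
1/(-71312 + (40 + 73)*(-101)) = 1/(-71312 + 113*(-101)) = 1/(-71312 - 11413) = 1/(-82725) = -1/82725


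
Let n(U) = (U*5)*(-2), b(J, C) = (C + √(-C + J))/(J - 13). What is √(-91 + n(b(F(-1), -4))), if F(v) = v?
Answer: √(-4599 + 35*√3)/7 ≈ 9.6239*I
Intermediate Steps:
b(J, C) = (C + √(J - C))/(-13 + J)
n(U) = -10*U (n(U) = (5*U)*(-2) = -10*U)
√(-91 + n(b(F(-1), -4))) = √(-91 - 10*(-4 + √(-1 - 1*(-4)))/(-13 - 1)) = √(-91 - 10*(-4 + √(-1 + 4))/(-14)) = √(-91 - (-5)*(-4 + √3)/7) = √(-91 - 10*(2/7 - √3/14)) = √(-91 + (-20/7 + 5*√3/7)) = √(-657/7 + 5*√3/7)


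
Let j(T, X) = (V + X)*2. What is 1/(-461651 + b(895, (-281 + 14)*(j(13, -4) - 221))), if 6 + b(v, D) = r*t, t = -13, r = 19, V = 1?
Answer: -1/461904 ≈ -2.1650e-6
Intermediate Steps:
j(T, X) = 2 + 2*X (j(T, X) = (1 + X)*2 = 2 + 2*X)
b(v, D) = -253 (b(v, D) = -6 + 19*(-13) = -6 - 247 = -253)
1/(-461651 + b(895, (-281 + 14)*(j(13, -4) - 221))) = 1/(-461651 - 253) = 1/(-461904) = -1/461904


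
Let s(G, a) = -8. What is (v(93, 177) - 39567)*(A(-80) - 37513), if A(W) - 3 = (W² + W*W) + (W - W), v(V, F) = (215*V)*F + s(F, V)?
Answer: -86473633400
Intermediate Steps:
v(V, F) = -8 + 215*F*V (v(V, F) = (215*V)*F - 8 = 215*F*V - 8 = -8 + 215*F*V)
A(W) = 3 + 2*W² (A(W) = 3 + ((W² + W*W) + (W - W)) = 3 + ((W² + W²) + 0) = 3 + (2*W² + 0) = 3 + 2*W²)
(v(93, 177) - 39567)*(A(-80) - 37513) = ((-8 + 215*177*93) - 39567)*((3 + 2*(-80)²) - 37513) = ((-8 + 3539115) - 39567)*((3 + 2*6400) - 37513) = (3539107 - 39567)*((3 + 12800) - 37513) = 3499540*(12803 - 37513) = 3499540*(-24710) = -86473633400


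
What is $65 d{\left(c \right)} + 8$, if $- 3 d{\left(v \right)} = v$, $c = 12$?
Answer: $-252$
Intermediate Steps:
$d{\left(v \right)} = - \frac{v}{3}$
$65 d{\left(c \right)} + 8 = 65 \left(\left(- \frac{1}{3}\right) 12\right) + 8 = 65 \left(-4\right) + 8 = -260 + 8 = -252$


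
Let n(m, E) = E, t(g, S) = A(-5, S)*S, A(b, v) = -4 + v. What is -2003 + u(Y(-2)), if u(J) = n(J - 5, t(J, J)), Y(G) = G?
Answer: -1991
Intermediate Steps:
t(g, S) = S*(-4 + S) (t(g, S) = (-4 + S)*S = S*(-4 + S))
u(J) = J*(-4 + J)
-2003 + u(Y(-2)) = -2003 - 2*(-4 - 2) = -2003 - 2*(-6) = -2003 + 12 = -1991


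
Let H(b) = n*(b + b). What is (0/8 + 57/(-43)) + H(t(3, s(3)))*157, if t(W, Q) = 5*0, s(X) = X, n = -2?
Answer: -57/43 ≈ -1.3256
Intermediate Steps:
t(W, Q) = 0
H(b) = -4*b (H(b) = -2*(b + b) = -4*b)
(0/8 + 57/(-43)) + H(t(3, s(3)))*157 = (0/8 + 57/(-43)) - 4*0*157 = (0*(⅛) + 57*(-1/43)) + 0*157 = (0 - 57/43) + 0 = -57/43 + 0 = -57/43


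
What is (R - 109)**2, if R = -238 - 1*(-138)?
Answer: 43681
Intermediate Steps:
R = -100 (R = -238 + 138 = -100)
(R - 109)**2 = (-100 - 109)**2 = (-209)**2 = 43681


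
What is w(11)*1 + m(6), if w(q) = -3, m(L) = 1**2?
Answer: -2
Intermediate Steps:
m(L) = 1
w(11)*1 + m(6) = -3*1 + 1 = -3 + 1 = -2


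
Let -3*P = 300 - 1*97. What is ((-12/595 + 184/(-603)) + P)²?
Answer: 595091679039001/128726676225 ≈ 4622.9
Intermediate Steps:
P = -203/3 (P = -(300 - 1*97)/3 = -(300 - 97)/3 = -⅓*203 = -203/3 ≈ -67.667)
((-12/595 + 184/(-603)) + P)² = ((-12/595 + 184/(-603)) - 203/3)² = ((-12*1/595 + 184*(-1/603)) - 203/3)² = ((-12/595 - 184/603) - 203/3)² = (-116716/358785 - 203/3)² = (-24394501/358785)² = 595091679039001/128726676225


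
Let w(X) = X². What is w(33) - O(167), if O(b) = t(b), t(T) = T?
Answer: 922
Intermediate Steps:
O(b) = b
w(33) - O(167) = 33² - 1*167 = 1089 - 167 = 922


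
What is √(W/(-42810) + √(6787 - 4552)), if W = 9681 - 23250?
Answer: √(64543210 + 203632900*√2235)/14270 ≈ 6.8988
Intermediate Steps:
W = -13569
√(W/(-42810) + √(6787 - 4552)) = √(-13569/(-42810) + √(6787 - 4552)) = √(-13569*(-1/42810) + √2235) = √(4523/14270 + √2235)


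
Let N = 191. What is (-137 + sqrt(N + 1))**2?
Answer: 18961 - 2192*sqrt(3) ≈ 15164.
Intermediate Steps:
(-137 + sqrt(N + 1))**2 = (-137 + sqrt(191 + 1))**2 = (-137 + sqrt(192))**2 = (-137 + 8*sqrt(3))**2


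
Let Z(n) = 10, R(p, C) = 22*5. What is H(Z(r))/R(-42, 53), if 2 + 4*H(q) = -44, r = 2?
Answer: -23/220 ≈ -0.10455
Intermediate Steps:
R(p, C) = 110
H(q) = -23/2 (H(q) = -½ + (¼)*(-44) = -½ - 11 = -23/2)
H(Z(r))/R(-42, 53) = -23/2/110 = -23/2*1/110 = -23/220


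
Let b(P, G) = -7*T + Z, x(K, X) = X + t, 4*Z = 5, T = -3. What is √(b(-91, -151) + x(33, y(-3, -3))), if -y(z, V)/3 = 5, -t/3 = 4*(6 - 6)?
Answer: √29/2 ≈ 2.6926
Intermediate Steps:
Z = 5/4 (Z = (¼)*5 = 5/4 ≈ 1.2500)
t = 0 (t = -12*(6 - 6) = -12*0 = -3*0 = 0)
y(z, V) = -15 (y(z, V) = -3*5 = -15)
x(K, X) = X (x(K, X) = X + 0 = X)
b(P, G) = 89/4 (b(P, G) = -7*(-3) + 5/4 = 21 + 5/4 = 89/4)
√(b(-91, -151) + x(33, y(-3, -3))) = √(89/4 - 15) = √(29/4) = √29/2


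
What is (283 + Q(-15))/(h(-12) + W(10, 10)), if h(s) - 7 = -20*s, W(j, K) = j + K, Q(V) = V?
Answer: 268/267 ≈ 1.0037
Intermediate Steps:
W(j, K) = K + j
h(s) = 7 - 20*s
(283 + Q(-15))/(h(-12) + W(10, 10)) = (283 - 15)/((7 - 20*(-12)) + (10 + 10)) = 268/((7 + 240) + 20) = 268/(247 + 20) = 268/267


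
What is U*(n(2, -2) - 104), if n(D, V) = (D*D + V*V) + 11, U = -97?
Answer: 8245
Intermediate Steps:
n(D, V) = 11 + D² + V² (n(D, V) = (D² + V²) + 11 = 11 + D² + V²)
U*(n(2, -2) - 104) = -97*((11 + 2² + (-2)²) - 104) = -97*((11 + 4 + 4) - 104) = -97*(19 - 104) = -97*(-85) = 8245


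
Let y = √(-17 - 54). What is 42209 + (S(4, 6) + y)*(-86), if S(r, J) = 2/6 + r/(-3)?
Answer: 42295 - 86*I*√71 ≈ 42295.0 - 724.65*I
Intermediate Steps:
y = I*√71 (y = √(-71) = I*√71 ≈ 8.4261*I)
S(r, J) = ⅓ - r/3 (S(r, J) = 2*(⅙) + r*(-⅓) = ⅓ - r/3)
42209 + (S(4, 6) + y)*(-86) = 42209 + ((⅓ - ⅓*4) + I*√71)*(-86) = 42209 + ((⅓ - 4/3) + I*√71)*(-86) = 42209 + (-1 + I*√71)*(-86) = 42209 + (86 - 86*I*√71) = 42295 - 86*I*√71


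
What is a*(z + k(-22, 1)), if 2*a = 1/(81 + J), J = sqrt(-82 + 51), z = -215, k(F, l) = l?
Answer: -8667/6592 + 107*I*sqrt(31)/6592 ≈ -1.3148 + 0.090375*I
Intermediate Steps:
J = I*sqrt(31) (J = sqrt(-31) = I*sqrt(31) ≈ 5.5678*I)
a = 1/(2*(81 + I*sqrt(31))) ≈ 0.0061438 - 0.00042231*I
a*(z + k(-22, 1)) = (81/13184 - I*sqrt(31)/13184)*(-215 + 1) = (81/13184 - I*sqrt(31)/13184)*(-214) = -8667/6592 + 107*I*sqrt(31)/6592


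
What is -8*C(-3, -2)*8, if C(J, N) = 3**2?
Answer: -576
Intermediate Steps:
C(J, N) = 9
-8*C(-3, -2)*8 = -8*9*8 = -72*8 = -576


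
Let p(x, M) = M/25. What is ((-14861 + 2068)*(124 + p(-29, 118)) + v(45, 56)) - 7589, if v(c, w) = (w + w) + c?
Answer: -41353674/25 ≈ -1.6541e+6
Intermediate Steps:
p(x, M) = M/25 (p(x, M) = M*(1/25) = M/25)
v(c, w) = c + 2*w (v(c, w) = 2*w + c = c + 2*w)
((-14861 + 2068)*(124 + p(-29, 118)) + v(45, 56)) - 7589 = ((-14861 + 2068)*(124 + (1/25)*118) + (45 + 2*56)) - 7589 = (-12793*(124 + 118/25) + (45 + 112)) - 7589 = (-12793*3218/25 + 157) - 7589 = (-41167874/25 + 157) - 7589 = -41163949/25 - 7589 = -41353674/25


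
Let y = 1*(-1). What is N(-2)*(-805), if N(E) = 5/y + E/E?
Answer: 3220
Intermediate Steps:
y = -1
N(E) = -4 (N(E) = 5/(-1) + E/E = 5*(-1) + 1 = -5 + 1 = -4)
N(-2)*(-805) = -4*(-805) = 3220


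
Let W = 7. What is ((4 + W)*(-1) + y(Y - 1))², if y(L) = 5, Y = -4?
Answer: 36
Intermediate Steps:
((4 + W)*(-1) + y(Y - 1))² = ((4 + 7)*(-1) + 5)² = (11*(-1) + 5)² = (-11 + 5)² = (-6)² = 36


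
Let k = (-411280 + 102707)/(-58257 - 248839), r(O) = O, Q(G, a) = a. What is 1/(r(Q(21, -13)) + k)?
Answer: -307096/3683675 ≈ -0.083367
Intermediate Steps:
k = 308573/307096 (k = -308573/(-307096) = -308573*(-1/307096) = 308573/307096 ≈ 1.0048)
1/(r(Q(21, -13)) + k) = 1/(-13 + 308573/307096) = 1/(-3683675/307096) = -307096/3683675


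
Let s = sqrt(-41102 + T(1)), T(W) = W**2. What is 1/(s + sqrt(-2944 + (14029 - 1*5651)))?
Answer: 1/(sqrt(5434) + I*sqrt(41101)) ≈ 0.0015841 - 0.0043566*I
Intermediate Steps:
s = I*sqrt(41101) (s = sqrt(-41102 + 1**2) = sqrt(-41102 + 1) = sqrt(-41101) = I*sqrt(41101) ≈ 202.73*I)
1/(s + sqrt(-2944 + (14029 - 1*5651))) = 1/(I*sqrt(41101) + sqrt(-2944 + (14029 - 1*5651))) = 1/(I*sqrt(41101) + sqrt(-2944 + (14029 - 5651))) = 1/(I*sqrt(41101) + sqrt(-2944 + 8378)) = 1/(I*sqrt(41101) + sqrt(5434)) = 1/(sqrt(5434) + I*sqrt(41101))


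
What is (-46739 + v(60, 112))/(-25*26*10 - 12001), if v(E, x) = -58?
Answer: 15599/6167 ≈ 2.5294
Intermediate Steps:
(-46739 + v(60, 112))/(-25*26*10 - 12001) = (-46739 - 58)/(-25*26*10 - 12001) = -46797/(-650*10 - 12001) = -46797/(-6500 - 12001) = -46797/(-18501) = -46797*(-1/18501) = 15599/6167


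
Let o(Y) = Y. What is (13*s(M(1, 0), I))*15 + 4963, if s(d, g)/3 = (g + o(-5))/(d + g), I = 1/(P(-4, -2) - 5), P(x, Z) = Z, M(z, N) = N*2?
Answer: 26023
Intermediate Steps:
M(z, N) = 2*N
I = -⅐ (I = 1/(-2 - 5) = 1/(-7) = -⅐ ≈ -0.14286)
s(d, g) = 3*(-5 + g)/(d + g) (s(d, g) = 3*((g - 5)/(d + g)) = 3*((-5 + g)/(d + g)) = 3*(-5 + g)/(d + g))
(13*s(M(1, 0), I))*15 + 4963 = (13*(3*(-5 - ⅐)/(2*0 - ⅐)))*15 + 4963 = (13*(3*(-36/7)/(0 - ⅐)))*15 + 4963 = (13*(3*(-36/7)/(-⅐)))*15 + 4963 = (13*(3*(-7)*(-36/7)))*15 + 4963 = (13*108)*15 + 4963 = 1404*15 + 4963 = 21060 + 4963 = 26023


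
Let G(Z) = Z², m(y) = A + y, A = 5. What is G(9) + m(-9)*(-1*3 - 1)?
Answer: 97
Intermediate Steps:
m(y) = 5 + y
G(9) + m(-9)*(-1*3 - 1) = 9² + (5 - 9)*(-1*3 - 1) = 81 - 4*(-3 - 1) = 81 - 4*(-4) = 81 + 16 = 97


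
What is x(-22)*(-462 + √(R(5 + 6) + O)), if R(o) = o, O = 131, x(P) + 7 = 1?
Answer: 2772 - 6*√142 ≈ 2700.5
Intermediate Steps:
x(P) = -6 (x(P) = -7 + 1 = -6)
x(-22)*(-462 + √(R(5 + 6) + O)) = -6*(-462 + √((5 + 6) + 131)) = -6*(-462 + √(11 + 131)) = -6*(-462 + √142) = 2772 - 6*√142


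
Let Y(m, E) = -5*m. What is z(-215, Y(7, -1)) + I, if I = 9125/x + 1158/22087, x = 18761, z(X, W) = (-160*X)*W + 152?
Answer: -6833470370951/5676359 ≈ -1.2038e+6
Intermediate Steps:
z(X, W) = 152 - 160*W*X (z(X, W) = -160*W*X + 152 = 152 - 160*W*X)
I = 3058481/5676359 (I = 9125/18761 + 1158/22087 = 9125*(1/18761) + 1158*(1/22087) = 125/257 + 1158/22087 = 3058481/5676359 ≈ 0.53881)
z(-215, Y(7, -1)) + I = (152 - 160*(-5*7)*(-215)) + 3058481/5676359 = (152 - 160*(-35)*(-215)) + 3058481/5676359 = (152 - 1204000) + 3058481/5676359 = -1203848 + 3058481/5676359 = -6833470370951/5676359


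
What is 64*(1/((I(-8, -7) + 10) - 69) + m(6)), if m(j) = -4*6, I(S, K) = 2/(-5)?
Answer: -456512/297 ≈ -1537.1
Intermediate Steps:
I(S, K) = -⅖ (I(S, K) = 2*(-⅕) = -⅖)
m(j) = -24
64*(1/((I(-8, -7) + 10) - 69) + m(6)) = 64*(1/((-⅖ + 10) - 69) - 24) = 64*(1/(48/5 - 69) - 24) = 64*(1/(-297/5) - 24) = 64*(-5/297 - 24) = 64*(-7133/297) = -456512/297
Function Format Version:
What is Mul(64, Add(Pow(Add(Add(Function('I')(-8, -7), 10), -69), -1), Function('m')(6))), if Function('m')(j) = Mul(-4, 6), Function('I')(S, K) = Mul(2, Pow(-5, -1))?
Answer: Rational(-456512, 297) ≈ -1537.1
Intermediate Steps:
Function('I')(S, K) = Rational(-2, 5) (Function('I')(S, K) = Mul(2, Rational(-1, 5)) = Rational(-2, 5))
Function('m')(j) = -24
Mul(64, Add(Pow(Add(Add(Function('I')(-8, -7), 10), -69), -1), Function('m')(6))) = Mul(64, Add(Pow(Add(Add(Rational(-2, 5), 10), -69), -1), -24)) = Mul(64, Add(Pow(Add(Rational(48, 5), -69), -1), -24)) = Mul(64, Add(Pow(Rational(-297, 5), -1), -24)) = Mul(64, Add(Rational(-5, 297), -24)) = Mul(64, Rational(-7133, 297)) = Rational(-456512, 297)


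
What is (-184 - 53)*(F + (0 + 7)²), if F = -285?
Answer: 55932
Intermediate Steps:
(-184 - 53)*(F + (0 + 7)²) = (-184 - 53)*(-285 + (0 + 7)²) = -237*(-285 + 7²) = -237*(-285 + 49) = -237*(-236) = 55932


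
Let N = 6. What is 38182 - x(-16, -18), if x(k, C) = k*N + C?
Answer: 38296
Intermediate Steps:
x(k, C) = C + 6*k (x(k, C) = k*6 + C = 6*k + C = C + 6*k)
38182 - x(-16, -18) = 38182 - (-18 + 6*(-16)) = 38182 - (-18 - 96) = 38182 - 1*(-114) = 38182 + 114 = 38296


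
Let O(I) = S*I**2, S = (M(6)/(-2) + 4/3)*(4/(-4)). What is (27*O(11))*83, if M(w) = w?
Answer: 451935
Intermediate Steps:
S = 5/3 (S = (6/(-2) + 4/3)*(4/(-4)) = (6*(-1/2) + 4*(1/3))*(4*(-1/4)) = (-3 + 4/3)*(-1) = -5/3*(-1) = 5/3 ≈ 1.6667)
O(I) = 5*I**2/3
(27*O(11))*83 = (27*((5/3)*11**2))*83 = (27*((5/3)*121))*83 = (27*(605/3))*83 = 5445*83 = 451935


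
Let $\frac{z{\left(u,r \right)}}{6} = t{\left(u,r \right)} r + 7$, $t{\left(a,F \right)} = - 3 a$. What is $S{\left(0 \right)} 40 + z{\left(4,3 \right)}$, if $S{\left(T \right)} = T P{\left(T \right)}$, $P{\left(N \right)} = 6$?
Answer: $-174$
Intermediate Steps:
$S{\left(T \right)} = 6 T$ ($S{\left(T \right)} = T 6 = 6 T$)
$z{\left(u,r \right)} = 42 - 18 r u$ ($z{\left(u,r \right)} = 6 \left(- 3 u r + 7\right) = 6 \left(- 3 r u + 7\right) = 6 \left(7 - 3 r u\right) = 42 - 18 r u$)
$S{\left(0 \right)} 40 + z{\left(4,3 \right)} = 6 \cdot 0 \cdot 40 + \left(42 - 54 \cdot 4\right) = 0 \cdot 40 + \left(42 - 216\right) = 0 - 174 = -174$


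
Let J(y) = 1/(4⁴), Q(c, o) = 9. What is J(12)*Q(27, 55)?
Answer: 9/256 ≈ 0.035156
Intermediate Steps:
J(y) = 1/256
J(12)*Q(27, 55) = (1/256)*9 = 9/256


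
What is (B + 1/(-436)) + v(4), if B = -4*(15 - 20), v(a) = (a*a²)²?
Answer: 1794575/436 ≈ 4116.0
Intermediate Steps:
v(a) = a⁶ (v(a) = (a³)² = a⁶)
B = 20 (B = -4*(-5) = 20)
(B + 1/(-436)) + v(4) = (20 + 1/(-436)) + 4⁶ = (20 - 1/436) + 4096 = 8719/436 + 4096 = 1794575/436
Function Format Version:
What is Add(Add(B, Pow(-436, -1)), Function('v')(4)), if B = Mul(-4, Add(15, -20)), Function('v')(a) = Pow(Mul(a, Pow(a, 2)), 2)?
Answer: Rational(1794575, 436) ≈ 4116.0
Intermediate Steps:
Function('v')(a) = Pow(a, 6) (Function('v')(a) = Pow(Pow(a, 3), 2) = Pow(a, 6))
B = 20 (B = Mul(-4, -5) = 20)
Add(Add(B, Pow(-436, -1)), Function('v')(4)) = Add(Add(20, Pow(-436, -1)), Pow(4, 6)) = Add(Add(20, Rational(-1, 436)), 4096) = Add(Rational(8719, 436), 4096) = Rational(1794575, 436)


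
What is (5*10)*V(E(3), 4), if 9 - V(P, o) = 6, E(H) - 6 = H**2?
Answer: 150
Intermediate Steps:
E(H) = 6 + H**2
V(P, o) = 3 (V(P, o) = 9 - 1*6 = 9 - 6 = 3)
(5*10)*V(E(3), 4) = (5*10)*3 = 50*3 = 150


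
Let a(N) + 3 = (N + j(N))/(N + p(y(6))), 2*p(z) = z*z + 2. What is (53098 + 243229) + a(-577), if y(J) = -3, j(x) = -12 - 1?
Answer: 338699512/1143 ≈ 2.9633e+5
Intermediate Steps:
j(x) = -13
p(z) = 1 + z**2/2 (p(z) = (z*z + 2)/2 = (z**2 + 2)/2 = (2 + z**2)/2 = 1 + z**2/2)
a(N) = -3 + (-13 + N)/(11/2 + N) (a(N) = -3 + (N - 13)/(N + (1 + (1/2)*(-3)**2)) = -3 + (-13 + N)/(N + (1 + (1/2)*9)) = -3 + (-13 + N)/(N + (1 + 9/2)) = -3 + (-13 + N)/(N + 11/2) = -3 + (-13 + N)/(11/2 + N))
(53098 + 243229) + a(-577) = (53098 + 243229) + (-59 - 4*(-577))/(11 + 2*(-577)) = 296327 + (-59 + 2308)/(11 - 1154) = 296327 + 2249/(-1143) = 296327 - 1/1143*2249 = 296327 - 2249/1143 = 338699512/1143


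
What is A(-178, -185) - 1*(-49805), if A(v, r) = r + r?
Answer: 49435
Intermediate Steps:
A(v, r) = 2*r
A(-178, -185) - 1*(-49805) = 2*(-185) - 1*(-49805) = -370 + 49805 = 49435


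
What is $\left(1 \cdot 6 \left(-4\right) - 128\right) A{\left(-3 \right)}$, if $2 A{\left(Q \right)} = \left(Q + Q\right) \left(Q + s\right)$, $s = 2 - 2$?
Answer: $-1368$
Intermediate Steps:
$s = 0$ ($s = 2 - 2 = 0$)
$A{\left(Q \right)} = Q^{2}$ ($A{\left(Q \right)} = \frac{\left(Q + Q\right) \left(Q + 0\right)}{2} = \frac{2 Q Q}{2} = \frac{2 Q^{2}}{2} = Q^{2}$)
$\left(1 \cdot 6 \left(-4\right) - 128\right) A{\left(-3 \right)} = \left(1 \cdot 6 \left(-4\right) - 128\right) \left(-3\right)^{2} = \left(6 \left(-4\right) - 128\right) 9 = \left(-24 - 128\right) 9 = \left(-152\right) 9 = -1368$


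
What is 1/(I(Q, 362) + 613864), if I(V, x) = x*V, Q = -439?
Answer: 1/454946 ≈ 2.1981e-6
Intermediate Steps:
I(V, x) = V*x
1/(I(Q, 362) + 613864) = 1/(-439*362 + 613864) = 1/(-158918 + 613864) = 1/454946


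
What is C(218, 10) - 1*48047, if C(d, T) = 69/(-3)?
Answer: -48070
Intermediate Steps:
C(d, T) = -23 (C(d, T) = 69*(-⅓) = -23)
C(218, 10) - 1*48047 = -23 - 1*48047 = -23 - 48047 = -48070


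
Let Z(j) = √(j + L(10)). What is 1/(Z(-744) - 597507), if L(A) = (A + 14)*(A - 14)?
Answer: -199169/119004871963 - 2*I*√210/357014615889 ≈ -1.6736e-6 - 8.1181e-11*I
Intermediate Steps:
L(A) = (-14 + A)*(14 + A) (L(A) = (14 + A)*(-14 + A) = (-14 + A)*(14 + A))
Z(j) = √(-96 + j) (Z(j) = √(j + (-196 + 10²)) = √(j + (-196 + 100)) = √(j - 96) = √(-96 + j))
1/(Z(-744) - 597507) = 1/(√(-96 - 744) - 597507) = 1/(√(-840) - 597507) = 1/(2*I*√210 - 597507) = 1/(-597507 + 2*I*√210)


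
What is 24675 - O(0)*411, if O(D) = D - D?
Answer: 24675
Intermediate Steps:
O(D) = 0
24675 - O(0)*411 = 24675 - 0*411 = 24675 - 1*0 = 24675 + 0 = 24675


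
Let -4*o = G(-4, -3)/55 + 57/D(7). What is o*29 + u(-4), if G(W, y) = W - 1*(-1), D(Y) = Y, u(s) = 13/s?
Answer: -95311/1540 ≈ -61.890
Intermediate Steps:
G(W, y) = 1 + W (G(W, y) = W + 1 = 1 + W)
o = -1557/770 (o = -((1 - 4)/55 + 57/7)/4 = -(-3*1/55 + 57*(1/7))/4 = -(-3/55 + 57/7)/4 = -1/4*3114/385 = -1557/770 ≈ -2.0221)
o*29 + u(-4) = -1557/770*29 + 13/(-4) = -45153/770 + 13*(-1/4) = -45153/770 - 13/4 = -95311/1540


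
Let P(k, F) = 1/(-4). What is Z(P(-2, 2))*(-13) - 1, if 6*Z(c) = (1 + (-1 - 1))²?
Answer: -19/6 ≈ -3.1667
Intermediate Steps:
P(k, F) = -¼
Z(c) = ⅙ (Z(c) = (1 + (-1 - 1))²/6 = (1 - 2)²/6 = (⅙)*(-1)² = (⅙)*1 = ⅙)
Z(P(-2, 2))*(-13) - 1 = (⅙)*(-13) - 1 = -13/6 - 1 = -19/6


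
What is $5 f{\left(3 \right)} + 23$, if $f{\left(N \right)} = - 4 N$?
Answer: $-37$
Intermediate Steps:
$5 f{\left(3 \right)} + 23 = 5 \left(\left(-4\right) 3\right) + 23 = 5 \left(-12\right) + 23 = -60 + 23 = -37$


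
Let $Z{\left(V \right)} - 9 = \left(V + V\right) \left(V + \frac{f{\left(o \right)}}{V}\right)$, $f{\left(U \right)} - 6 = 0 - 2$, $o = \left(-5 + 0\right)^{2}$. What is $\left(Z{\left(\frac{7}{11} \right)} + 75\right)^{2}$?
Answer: $\frac{126112900}{14641} \approx 8613.7$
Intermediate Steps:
$o = 25$ ($o = \left(-5\right)^{2} = 25$)
$f{\left(U \right)} = 4$ ($f{\left(U \right)} = 6 + \left(0 - 2\right) = 6 - 2 = 4$)
$Z{\left(V \right)} = 9 + 2 V \left(V + \frac{4}{V}\right)$ ($Z{\left(V \right)} = 9 + \left(V + V\right) \left(V + \frac{4}{V}\right) = 9 + 2 V \left(V + \frac{4}{V}\right)$)
$\left(Z{\left(\frac{7}{11} \right)} + 75\right)^{2} = \left(\left(17 + 2 \left(\frac{7}{11}\right)^{2}\right) + 75\right)^{2} = \left(\left(17 + 2 \cdot \frac{49}{121}\right) + 75\right)^{2} = \left(\left(17 + \frac{98}{121}\right) + 75\right)^{2} = \left(\frac{2155}{121} + 75\right)^{2} = \left(\frac{11230}{121}\right)^{2} = \frac{126112900}{14641}$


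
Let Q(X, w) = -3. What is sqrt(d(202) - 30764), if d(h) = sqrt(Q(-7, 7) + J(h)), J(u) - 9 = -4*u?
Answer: sqrt(-30764 + I*sqrt(802)) ≈ 0.0807 + 175.4*I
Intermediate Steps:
J(u) = 9 - 4*u
d(h) = sqrt(6 - 4*h) (d(h) = sqrt(-3 + (9 - 4*h)) = sqrt(6 - 4*h))
sqrt(d(202) - 30764) = sqrt(sqrt(6 - 4*202) - 30764) = sqrt(sqrt(6 - 808) - 30764) = sqrt(sqrt(-802) - 30764) = sqrt(I*sqrt(802) - 30764) = sqrt(-30764 + I*sqrt(802))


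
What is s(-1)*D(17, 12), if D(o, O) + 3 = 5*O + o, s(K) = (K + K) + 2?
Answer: 0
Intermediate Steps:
s(K) = 2 + 2*K (s(K) = 2*K + 2 = 2 + 2*K)
D(o, O) = -3 + o + 5*O (D(o, O) = -3 + (5*O + o) = -3 + (o + 5*O) = -3 + o + 5*O)
s(-1)*D(17, 12) = (2 + 2*(-1))*(-3 + 17 + 5*12) = (2 - 2)*(-3 + 17 + 60) = 0*74 = 0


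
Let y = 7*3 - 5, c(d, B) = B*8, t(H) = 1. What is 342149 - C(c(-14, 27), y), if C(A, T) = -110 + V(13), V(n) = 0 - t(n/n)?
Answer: 342260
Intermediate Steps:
V(n) = -1 (V(n) = 0 - 1*1 = 0 - 1 = -1)
c(d, B) = 8*B
y = 16 (y = 21 - 5 = 16)
C(A, T) = -111 (C(A, T) = -110 - 1 = -111)
342149 - C(c(-14, 27), y) = 342149 - 1*(-111) = 342149 + 111 = 342260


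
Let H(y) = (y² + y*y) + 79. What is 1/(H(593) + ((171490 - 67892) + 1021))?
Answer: 1/807996 ≈ 1.2376e-6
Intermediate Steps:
H(y) = 79 + 2*y² (H(y) = (y² + y²) + 79 = 2*y² + 79 = 79 + 2*y²)
1/(H(593) + ((171490 - 67892) + 1021)) = 1/((79 + 2*593²) + ((171490 - 67892) + 1021)) = 1/((79 + 2*351649) + (103598 + 1021)) = 1/((79 + 703298) + 104619) = 1/(703377 + 104619) = 1/807996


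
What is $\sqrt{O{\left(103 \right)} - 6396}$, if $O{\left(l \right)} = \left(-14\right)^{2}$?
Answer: $10 i \sqrt{62} \approx 78.74 i$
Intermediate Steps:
$O{\left(l \right)} = 196$
$\sqrt{O{\left(103 \right)} - 6396} = \sqrt{196 - 6396} = \sqrt{-6200} = 10 i \sqrt{62}$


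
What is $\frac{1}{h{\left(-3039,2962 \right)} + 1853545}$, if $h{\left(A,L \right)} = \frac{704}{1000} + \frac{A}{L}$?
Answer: $\frac{370250}{686274917031} \approx 5.3951 \cdot 10^{-7}$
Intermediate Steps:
$h{\left(A,L \right)} = \frac{88}{125} + \frac{A}{L}$ ($h{\left(A,L \right)} = 704 \cdot \frac{1}{1000} + \frac{A}{L} = \frac{88}{125} + \frac{A}{L}$)
$\frac{1}{h{\left(-3039,2962 \right)} + 1853545} = \frac{1}{\left(\frac{88}{125} - \frac{3039}{2962}\right) + 1853545} = \frac{1}{- \frac{119219}{370250} + 1853545} = \frac{1}{\frac{686274917031}{370250}} = \frac{370250}{686274917031}$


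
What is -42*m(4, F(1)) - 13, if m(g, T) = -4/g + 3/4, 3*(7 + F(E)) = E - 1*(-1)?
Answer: -5/2 ≈ -2.5000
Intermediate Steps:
F(E) = -20/3 + E/3 (F(E) = -7 + (E - 1*(-1))/3 = -7 + (E + 1)/3 = -7 + (1 + E)/3 = -7 + (1/3 + E/3) = -20/3 + E/3)
m(g, T) = 3/4 - 4/g (m(g, T) = -4/g + 3*(1/4) = -4/g + 3/4 = 3/4 - 4/g)
-42*m(4, F(1)) - 13 = -42*(3/4 - 4/4) - 13 = -42*(3/4 - 4*1/4) - 13 = -42*(3/4 - 1) - 13 = -42*(-1/4) - 13 = 21/2 - 13 = -5/2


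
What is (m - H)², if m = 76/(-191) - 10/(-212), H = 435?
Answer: 77688552720321/409900516 ≈ 1.8953e+5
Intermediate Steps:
m = -7101/20246 (m = 76*(-1/191) - 10*(-1/212) = -76/191 + 5/106 = -7101/20246 ≈ -0.35074)
(m - H)² = (-7101/20246 - 1*435)² = (-7101/20246 - 435)² = (-8814111/20246)² = 77688552720321/409900516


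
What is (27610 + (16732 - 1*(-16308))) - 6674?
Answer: 53976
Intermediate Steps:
(27610 + (16732 - 1*(-16308))) - 6674 = (27610 + (16732 + 16308)) - 6674 = (27610 + 33040) - 6674 = 60650 - 6674 = 53976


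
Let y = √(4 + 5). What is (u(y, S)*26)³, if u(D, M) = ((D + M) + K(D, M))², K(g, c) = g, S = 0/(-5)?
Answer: 820025856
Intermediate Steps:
y = 3 (y = √9 = 3)
S = 0 (S = 0*(-⅕) = 0)
u(D, M) = (M + 2*D)² (u(D, M) = ((D + M) + D)² = (M + 2*D)²)
(u(y, S)*26)³ = ((0 + 2*3)²*26)³ = ((0 + 6)²*26)³ = (6²*26)³ = (36*26)³ = 936³ = 820025856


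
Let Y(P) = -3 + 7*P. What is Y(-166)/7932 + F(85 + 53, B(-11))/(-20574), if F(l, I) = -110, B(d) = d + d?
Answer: -3849365/27198828 ≈ -0.14153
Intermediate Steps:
B(d) = 2*d
Y(-166)/7932 + F(85 + 53, B(-11))/(-20574) = (-3 + 7*(-166))/7932 - 110/(-20574) = (-3 - 1162)*(1/7932) - 110*(-1/20574) = -1165*1/7932 + 55/10287 = -1165/7932 + 55/10287 = -3849365/27198828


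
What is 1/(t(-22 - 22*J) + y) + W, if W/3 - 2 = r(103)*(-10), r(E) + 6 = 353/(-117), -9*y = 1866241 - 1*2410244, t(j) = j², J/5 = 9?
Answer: 105265848767/380690661 ≈ 276.51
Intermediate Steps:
J = 45 (J = 5*9 = 45)
y = 544003/9 (y = -(1866241 - 1*2410244)/9 = -(1866241 - 2410244)/9 = -⅑*(-544003) = 544003/9 ≈ 60445.)
r(E) = -1055/117 (r(E) = -6 + 353/(-117) = -6 + 353*(-1/117) = -6 - 353/117 = -1055/117)
W = 10784/39 (W = 6 + 3*(-1055/117*(-10)) = 6 + 3*(10550/117) = 6 + 10550/39 = 10784/39 ≈ 276.51)
1/(t(-22 - 22*J) + y) + W = 1/((-22 - 22*45)² + 544003/9) + 10784/39 = 1/((-22 - 990)² + 544003/9) + 10784/39 = 1/((-1012)² + 544003/9) + 10784/39 = 1/(1024144 + 544003/9) + 10784/39 = 1/(9761299/9) + 10784/39 = 9/9761299 + 10784/39 = 105265848767/380690661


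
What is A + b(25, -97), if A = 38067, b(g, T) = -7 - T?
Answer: 38157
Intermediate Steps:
A + b(25, -97) = 38067 + (-7 - 1*(-97)) = 38067 + (-7 + 97) = 38067 + 90 = 38157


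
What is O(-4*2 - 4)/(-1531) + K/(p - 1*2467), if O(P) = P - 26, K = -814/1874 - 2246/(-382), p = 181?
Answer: 2342420737/104393419737 ≈ 0.022438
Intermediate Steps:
K = 974514/178967 (K = -814*1/1874 - 2246*(-1/382) = -407/937 + 1123/191 = 974514/178967 ≈ 5.4452)
O(P) = -26 + P
O(-4*2 - 4)/(-1531) + K/(p - 1*2467) = (-26 + (-4*2 - 4))/(-1531) + 974514/(178967*(181 - 1*2467)) = (-26 + (-8 - 4))*(-1/1531) + 974514/(178967*(181 - 2467)) = (-26 - 12)*(-1/1531) + (974514/178967)/(-2286) = -38*(-1/1531) + (974514/178967)*(-1/2286) = 38/1531 - 162419/68186427 = 2342420737/104393419737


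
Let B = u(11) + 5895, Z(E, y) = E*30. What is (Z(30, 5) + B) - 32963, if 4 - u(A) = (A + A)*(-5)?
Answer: -26054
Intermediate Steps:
u(A) = 4 + 10*A (u(A) = 4 - (A + A)*(-5) = 4 - 2*A*(-5) = 4 - (-10)*A = 4 + 10*A)
Z(E, y) = 30*E
B = 6009 (B = (4 + 10*11) + 5895 = (4 + 110) + 5895 = 114 + 5895 = 6009)
(Z(30, 5) + B) - 32963 = (30*30 + 6009) - 32963 = (900 + 6009) - 32963 = 6909 - 32963 = -26054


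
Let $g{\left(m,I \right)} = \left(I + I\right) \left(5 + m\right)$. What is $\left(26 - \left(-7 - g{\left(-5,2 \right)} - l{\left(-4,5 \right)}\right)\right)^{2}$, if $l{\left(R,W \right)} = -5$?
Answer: $784$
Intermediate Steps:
$g{\left(m,I \right)} = 2 I \left(5 + m\right)$
$\left(26 - \left(-7 - g{\left(-5,2 \right)} - l{\left(-4,5 \right)}\right)\right)^{2} = \left(26 - \left(-2 - 4 \left(5 - 5\right)\right)\right)^{2} = \left(26 + \left(-5 + \left(\left(2 \cdot 2 \cdot 0 + 8\right) - 1\right)\right)\right)^{2} = \left(26 + \left(-5 + \left(\left(0 + 8\right) - 1\right)\right)\right)^{2} = \left(26 + \left(-5 + \left(8 - 1\right)\right)\right)^{2} = \left(26 + \left(-5 + 7\right)\right)^{2} = \left(26 + 2\right)^{2} = 28^{2} = 784$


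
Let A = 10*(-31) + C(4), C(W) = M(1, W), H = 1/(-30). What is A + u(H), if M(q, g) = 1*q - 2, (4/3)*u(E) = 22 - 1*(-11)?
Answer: -1145/4 ≈ -286.25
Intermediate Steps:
H = -1/30 ≈ -0.033333
u(E) = 99/4 (u(E) = 3*(22 - 1*(-11))/4 = 3*(22 + 11)/4 = (¾)*33 = 99/4)
M(q, g) = -2 + q (M(q, g) = q - 2 = -2 + q)
C(W) = -1 (C(W) = -2 + 1 = -1)
A = -311 (A = 10*(-31) - 1 = -310 - 1 = -311)
A + u(H) = -311 + 99/4 = -1145/4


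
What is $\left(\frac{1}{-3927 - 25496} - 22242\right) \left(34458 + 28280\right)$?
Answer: $- \frac{41057401412846}{29423} \approx -1.3954 \cdot 10^{9}$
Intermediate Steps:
$\left(\frac{1}{-3927 - 25496} - 22242\right) \left(34458 + 28280\right) = \left(\frac{1}{-29423} - 22242\right) 62738 = \left(- \frac{1}{29423} - 22242\right) 62738 = \left(- \frac{654426367}{29423}\right) 62738 = - \frac{41057401412846}{29423}$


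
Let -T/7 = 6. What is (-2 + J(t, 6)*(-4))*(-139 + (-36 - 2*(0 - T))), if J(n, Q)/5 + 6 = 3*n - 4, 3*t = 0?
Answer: -51282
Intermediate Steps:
t = 0 (t = (⅓)*0 = 0)
T = -42 (T = -7*6 = -42)
J(n, Q) = -50 + 15*n (J(n, Q) = -30 + 5*(3*n - 4) = -30 + 5*(-4 + 3*n) = -30 + (-20 + 15*n) = -50 + 15*n)
(-2 + J(t, 6)*(-4))*(-139 + (-36 - 2*(0 - T))) = (-2 + (-50 + 15*0)*(-4))*(-139 + (-36 - 2*(0 - 1*(-42)))) = (-2 + (-50 + 0)*(-4))*(-139 + (-36 - 2*(0 + 42))) = (-2 - 50*(-4))*(-139 + (-36 - 2*42)) = (-2 + 200)*(-139 + (-36 - 1*84)) = 198*(-139 + (-36 - 84)) = 198*(-139 - 120) = 198*(-259) = -51282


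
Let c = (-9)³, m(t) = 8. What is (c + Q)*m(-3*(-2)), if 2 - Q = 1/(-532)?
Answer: -773526/133 ≈ -5816.0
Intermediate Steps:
c = -729
Q = 1065/532 (Q = 2 - 1/(-532) = 2 - 1*(-1/532) = 2 + 1/532 = 1065/532 ≈ 2.0019)
(c + Q)*m(-3*(-2)) = (-729 + 1065/532)*8 = -386763/532*8 = -773526/133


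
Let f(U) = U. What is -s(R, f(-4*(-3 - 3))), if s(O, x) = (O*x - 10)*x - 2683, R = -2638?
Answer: 1522411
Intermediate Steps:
s(O, x) = -2683 + x*(-10 + O*x) (s(O, x) = (-10 + O*x)*x - 2683 = x*(-10 + O*x) - 2683 = -2683 + x*(-10 + O*x))
-s(R, f(-4*(-3 - 3))) = -(-2683 - (-40)*(-3 - 3) - 2638*16*(-3 - 3)²) = -(-2683 - (-40)*(-6) - 2638*(-4*(-6))²) = -(-2683 - 10*24 - 2638*24²) = -(-2683 - 240 - 2638*576) = -(-2683 - 240 - 1519488) = -1*(-1522411) = 1522411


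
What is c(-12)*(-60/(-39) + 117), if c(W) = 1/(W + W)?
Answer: -1541/312 ≈ -4.9391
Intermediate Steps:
c(W) = 1/(2*W)
c(-12)*(-60/(-39) + 117) = ((1/2)/(-12))*(-60/(-39) + 117) = ((1/2)*(-1/12))*(-60*(-1/39) + 117) = -(20/13 + 117)/24 = -1/24*1541/13 = -1541/312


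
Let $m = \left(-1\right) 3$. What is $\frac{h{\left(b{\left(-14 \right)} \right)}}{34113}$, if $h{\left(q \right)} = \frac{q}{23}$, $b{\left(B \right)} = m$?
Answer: $- \frac{1}{261533} \approx -3.8236 \cdot 10^{-6}$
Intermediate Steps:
$m = -3$
$b{\left(B \right)} = -3$
$h{\left(q \right)} = \frac{q}{23}$ ($h{\left(q \right)} = q \frac{1}{23} = \frac{q}{23}$)
$\frac{h{\left(b{\left(-14 \right)} \right)}}{34113} = \frac{\frac{1}{23} \left(-3\right)}{34113} = \left(- \frac{3}{23}\right) \frac{1}{34113} = - \frac{1}{261533}$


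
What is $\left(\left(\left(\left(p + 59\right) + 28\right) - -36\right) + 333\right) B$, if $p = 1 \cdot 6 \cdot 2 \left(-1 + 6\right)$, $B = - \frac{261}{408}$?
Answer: $- \frac{11223}{34} \approx -330.09$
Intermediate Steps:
$B = - \frac{87}{136}$ ($B = \left(-261\right) \frac{1}{408} = - \frac{87}{136} \approx -0.63971$)
$p = 60$ ($p = 6 \cdot 2 \cdot 5 = 12 \cdot 5 = 60$)
$\left(\left(\left(\left(p + 59\right) + 28\right) - -36\right) + 333\right) B = \left(\left(\left(\left(60 + 59\right) + 28\right) - -36\right) + 333\right) \left(- \frac{87}{136}\right) = \left(\left(\left(119 + 28\right) + 36\right) + 333\right) \left(- \frac{87}{136}\right) = \left(\left(147 + 36\right) + 333\right) \left(- \frac{87}{136}\right) = \left(183 + 333\right) \left(- \frac{87}{136}\right) = 516 \left(- \frac{87}{136}\right) = - \frac{11223}{34}$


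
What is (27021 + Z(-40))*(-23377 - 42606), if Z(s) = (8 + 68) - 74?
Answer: -1783058609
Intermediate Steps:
Z(s) = 2 (Z(s) = 76 - 74 = 2)
(27021 + Z(-40))*(-23377 - 42606) = (27021 + 2)*(-23377 - 42606) = 27023*(-65983) = -1783058609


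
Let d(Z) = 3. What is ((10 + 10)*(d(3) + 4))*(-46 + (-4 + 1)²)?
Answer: -5180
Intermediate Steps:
((10 + 10)*(d(3) + 4))*(-46 + (-4 + 1)²) = ((10 + 10)*(3 + 4))*(-46 + (-4 + 1)²) = (20*7)*(-46 + (-3)²) = 140*(-46 + 9) = 140*(-37) = -5180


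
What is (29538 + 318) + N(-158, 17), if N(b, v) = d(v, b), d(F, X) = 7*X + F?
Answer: 28767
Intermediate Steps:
d(F, X) = F + 7*X
N(b, v) = v + 7*b
(29538 + 318) + N(-158, 17) = (29538 + 318) + (17 + 7*(-158)) = 29856 + (17 - 1106) = 29856 - 1089 = 28767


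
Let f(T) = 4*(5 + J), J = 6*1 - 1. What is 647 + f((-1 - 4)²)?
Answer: 687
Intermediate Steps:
J = 5 (J = 6 - 1 = 5)
f(T) = 40 (f(T) = 4*(5 + 5) = 4*10 = 40)
647 + f((-1 - 4)²) = 647 + 40 = 687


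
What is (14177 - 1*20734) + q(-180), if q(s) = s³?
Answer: -5838557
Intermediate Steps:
(14177 - 1*20734) + q(-180) = (14177 - 1*20734) + (-180)³ = (14177 - 20734) - 5832000 = -6557 - 5832000 = -5838557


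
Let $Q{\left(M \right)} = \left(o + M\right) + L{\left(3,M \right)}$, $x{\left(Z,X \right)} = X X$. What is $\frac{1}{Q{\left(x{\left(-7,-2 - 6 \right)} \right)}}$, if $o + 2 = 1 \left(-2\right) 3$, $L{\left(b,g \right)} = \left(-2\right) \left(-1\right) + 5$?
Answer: $\frac{1}{63} \approx 0.015873$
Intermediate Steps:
$L{\left(b,g \right)} = 7$ ($L{\left(b,g \right)} = 2 + 5 = 7$)
$o = -8$ ($o = -2 + 1 \left(-2\right) 3 = -2 - 6 = -8$)
$x{\left(Z,X \right)} = X^{2}$
$Q{\left(M \right)} = -1 + M$ ($Q{\left(M \right)} = \left(-8 + M\right) + 7 = -1 + M$)
$\frac{1}{Q{\left(x{\left(-7,-2 - 6 \right)} \right)}} = \frac{1}{-1 + \left(-2 - 6\right)^{2}} = \frac{1}{-1 + \left(-8\right)^{2}} = \frac{1}{-1 + 64} = \frac{1}{63}$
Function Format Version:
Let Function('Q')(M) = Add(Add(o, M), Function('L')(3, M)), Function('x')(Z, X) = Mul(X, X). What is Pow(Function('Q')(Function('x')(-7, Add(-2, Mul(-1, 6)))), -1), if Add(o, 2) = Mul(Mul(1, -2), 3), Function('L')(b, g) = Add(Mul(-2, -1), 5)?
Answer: Rational(1, 63) ≈ 0.015873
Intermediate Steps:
Function('L')(b, g) = 7 (Function('L')(b, g) = Add(2, 5) = 7)
o = -8 (o = Add(-2, Mul(Mul(1, -2), 3)) = Add(-2, Mul(-2, 3)) = Add(-2, -6) = -8)
Function('x')(Z, X) = Pow(X, 2)
Function('Q')(M) = Add(-1, M) (Function('Q')(M) = Add(Add(-8, M), 7) = Add(-1, M))
Pow(Function('Q')(Function('x')(-7, Add(-2, Mul(-1, 6)))), -1) = Pow(Add(-1, Pow(Add(-2, Mul(-1, 6)), 2)), -1) = Pow(Add(-1, Pow(Add(-2, -6), 2)), -1) = Pow(Add(-1, Pow(-8, 2)), -1) = Pow(Add(-1, 64), -1) = Pow(63, -1) = Rational(1, 63)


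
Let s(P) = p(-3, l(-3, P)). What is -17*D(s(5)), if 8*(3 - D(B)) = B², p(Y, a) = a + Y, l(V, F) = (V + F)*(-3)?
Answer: 969/8 ≈ 121.13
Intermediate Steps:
l(V, F) = -3*F - 3*V (l(V, F) = (F + V)*(-3) = -3*F - 3*V)
p(Y, a) = Y + a
s(P) = 6 - 3*P (s(P) = -3 + (-3*P - 3*(-3)) = -3 + (-3*P + 9) = -3 + (9 - 3*P) = 6 - 3*P)
D(B) = 3 - B²/8
-17*D(s(5)) = -17*(3 - (6 - 3*5)²/8) = -17*(3 - (6 - 15)²/8) = -17*(3 - ⅛*(-9)²) = -17*(3 - ⅛*81) = -17*(3 - 81/8) = -17*(-57/8) = 969/8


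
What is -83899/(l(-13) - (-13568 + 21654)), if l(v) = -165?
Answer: 83899/8251 ≈ 10.168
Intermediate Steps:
-83899/(l(-13) - (-13568 + 21654)) = -83899/(-165 - (-13568 + 21654)) = -83899/(-165 - 1*8086) = -83899/(-165 - 8086) = -83899/(-8251) = -83899*(-1/8251) = 83899/8251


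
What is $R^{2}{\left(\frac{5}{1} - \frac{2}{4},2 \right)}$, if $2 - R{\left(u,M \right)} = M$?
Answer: $0$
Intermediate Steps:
$R{\left(u,M \right)} = 2 - M$
$R^{2}{\left(\frac{5}{1} - \frac{2}{4},2 \right)} = \left(2 - 2\right)^{2} = 0^{2} = 0$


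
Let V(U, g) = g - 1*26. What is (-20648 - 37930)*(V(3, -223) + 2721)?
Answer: -144804816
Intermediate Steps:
V(U, g) = -26 + g (V(U, g) = g - 26 = -26 + g)
(-20648 - 37930)*(V(3, -223) + 2721) = (-20648 - 37930)*((-26 - 223) + 2721) = -58578*(-249 + 2721) = -58578*2472 = -144804816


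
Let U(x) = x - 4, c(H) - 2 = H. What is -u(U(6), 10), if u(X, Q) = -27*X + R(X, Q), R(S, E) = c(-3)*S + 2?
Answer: 54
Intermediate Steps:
c(H) = 2 + H
U(x) = -4 + x
R(S, E) = 2 - S (R(S, E) = (2 - 3)*S + 2 = -S + 2 = 2 - S)
u(X, Q) = 2 - 28*X (u(X, Q) = -27*X + (2 - X) = 2 - 28*X)
-u(U(6), 10) = -(2 - 28*(-4 + 6)) = -(2 - 28*2) = -(2 - 56) = -1*(-54) = 54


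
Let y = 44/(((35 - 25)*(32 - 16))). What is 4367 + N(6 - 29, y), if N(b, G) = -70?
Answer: 4297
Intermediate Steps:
y = 11/40 (y = 44/((10*16)) = 44/160 = 44*(1/160) = 11/40 ≈ 0.27500)
4367 + N(6 - 29, y) = 4367 - 70 = 4297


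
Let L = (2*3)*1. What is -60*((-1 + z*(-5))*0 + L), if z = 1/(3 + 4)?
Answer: -360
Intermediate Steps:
z = ⅐ (z = 1/7 = ⅐ ≈ 0.14286)
L = 6 (L = 6*1 = 6)
-60*((-1 + z*(-5))*0 + L) = -60*((-1 + (⅐)*(-5))*0 + 6) = -60*((-1 - 5/7)*0 + 6) = -60*(-12/7*0 + 6) = -60*(0 + 6) = -60*6 = -360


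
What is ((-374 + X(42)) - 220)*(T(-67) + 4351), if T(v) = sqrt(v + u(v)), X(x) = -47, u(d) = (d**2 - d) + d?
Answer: -2788991 - 641*sqrt(4422) ≈ -2.8316e+6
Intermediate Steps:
u(d) = d**2
T(v) = sqrt(v + v**2)
((-374 + X(42)) - 220)*(T(-67) + 4351) = ((-374 - 47) - 220)*(sqrt(-67*(1 - 67)) + 4351) = (-421 - 220)*(sqrt(-67*(-66)) + 4351) = -641*(sqrt(4422) + 4351) = -641*(4351 + sqrt(4422)) = -2788991 - 641*sqrt(4422)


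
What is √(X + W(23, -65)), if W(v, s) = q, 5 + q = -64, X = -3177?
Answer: I*√3246 ≈ 56.974*I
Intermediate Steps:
q = -69 (q = -5 - 64 = -69)
W(v, s) = -69
√(X + W(23, -65)) = √(-3177 - 69) = √(-3246) = I*√3246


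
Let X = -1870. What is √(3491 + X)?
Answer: √1621 ≈ 40.262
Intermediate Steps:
√(3491 + X) = √(3491 - 1870) = √1621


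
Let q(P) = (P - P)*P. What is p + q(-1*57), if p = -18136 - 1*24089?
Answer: -42225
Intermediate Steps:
q(P) = 0 (q(P) = 0*P = 0)
p = -42225 (p = -18136 - 24089 = -42225)
p + q(-1*57) = -42225 + 0 = -42225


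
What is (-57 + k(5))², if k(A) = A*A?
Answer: 1024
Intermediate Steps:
k(A) = A²
(-57 + k(5))² = (-57 + 5²)² = (-57 + 25)² = (-32)² = 1024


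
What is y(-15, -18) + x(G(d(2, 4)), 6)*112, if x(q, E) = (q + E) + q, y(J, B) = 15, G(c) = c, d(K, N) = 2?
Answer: 1135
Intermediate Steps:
x(q, E) = E + 2*q (x(q, E) = (E + q) + q = E + 2*q)
y(-15, -18) + x(G(d(2, 4)), 6)*112 = 15 + (6 + 2*2)*112 = 15 + (6 + 4)*112 = 15 + 10*112 = 15 + 1120 = 1135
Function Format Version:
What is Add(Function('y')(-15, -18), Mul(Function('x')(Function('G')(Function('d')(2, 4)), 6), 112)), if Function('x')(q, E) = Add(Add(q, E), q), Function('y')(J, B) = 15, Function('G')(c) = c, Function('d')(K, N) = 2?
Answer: 1135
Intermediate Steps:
Function('x')(q, E) = Add(E, Mul(2, q)) (Function('x')(q, E) = Add(Add(E, q), q) = Add(E, Mul(2, q)))
Add(Function('y')(-15, -18), Mul(Function('x')(Function('G')(Function('d')(2, 4)), 6), 112)) = Add(15, Mul(Add(6, Mul(2, 2)), 112)) = Add(15, Mul(Add(6, 4), 112)) = Add(15, Mul(10, 112)) = Add(15, 1120) = 1135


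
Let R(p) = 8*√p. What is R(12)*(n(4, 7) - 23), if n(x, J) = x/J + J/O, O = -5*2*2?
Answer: -12756*√3/35 ≈ -631.26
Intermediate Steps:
O = -20 (O = -10*2 = -20)
n(x, J) = -J/20 + x/J (n(x, J) = x/J + J/(-20) = x/J + J*(-1/20) = x/J - J/20 = -J/20 + x/J)
R(12)*(n(4, 7) - 23) = (8*√12)*((-1/20*7 + 4/7) - 23) = (8*(2*√3))*((-7/20 + 4*(⅐)) - 23) = (16*√3)*((-7/20 + 4/7) - 23) = (16*√3)*(31/140 - 23) = (16*√3)*(-3189/140) = -12756*√3/35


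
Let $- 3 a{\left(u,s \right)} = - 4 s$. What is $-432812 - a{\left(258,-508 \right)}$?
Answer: $- \frac{1296404}{3} \approx -4.3213 \cdot 10^{5}$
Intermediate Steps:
$a{\left(u,s \right)} = \frac{4 s}{3}$ ($a{\left(u,s \right)} = - \frac{\left(-4\right) s}{3} = \frac{4 s}{3}$)
$-432812 - a{\left(258,-508 \right)} = -432812 - \frac{4}{3} \left(-508\right) = -432812 - - \frac{2032}{3} = -432812 + \frac{2032}{3} = - \frac{1296404}{3}$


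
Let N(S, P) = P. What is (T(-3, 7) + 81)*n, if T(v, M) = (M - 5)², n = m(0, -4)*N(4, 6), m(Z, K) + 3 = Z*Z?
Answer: -1530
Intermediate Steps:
m(Z, K) = -3 + Z² (m(Z, K) = -3 + Z*Z = -3 + Z²)
n = -18 (n = (-3 + 0²)*6 = (-3 + 0)*6 = -3*6 = -18)
T(v, M) = (-5 + M)²
(T(-3, 7) + 81)*n = ((-5 + 7)² + 81)*(-18) = (2² + 81)*(-18) = (4 + 81)*(-18) = 85*(-18) = -1530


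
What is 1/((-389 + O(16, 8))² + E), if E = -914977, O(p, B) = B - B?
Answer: -1/763656 ≈ -1.3095e-6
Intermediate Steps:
O(p, B) = 0
1/((-389 + O(16, 8))² + E) = 1/((-389 + 0)² - 914977) = 1/((-389)² - 914977) = 1/(151321 - 914977) = 1/(-763656) = -1/763656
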